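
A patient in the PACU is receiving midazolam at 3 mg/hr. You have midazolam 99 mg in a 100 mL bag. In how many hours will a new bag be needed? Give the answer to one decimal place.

Concentration = 99 mg ÷ 100 mL = 0.99 mg/mL
Rate = 3 mg/hr ÷ 0.99 mg/mL = 3.030303 mL/hr
Duration = 100 mL ÷ 3.030303 mL/hr = 33 hr

33.0 hours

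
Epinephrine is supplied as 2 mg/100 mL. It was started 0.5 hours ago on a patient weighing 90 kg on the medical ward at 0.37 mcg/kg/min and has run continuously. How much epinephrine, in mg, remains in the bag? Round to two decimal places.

1.00 mg

Dose = 0.37 mcg/kg/min × 90 kg = 33.3 mcg/min
33.3 mcg/min × 60 min/hr = 1998 mcg/hr
Concentration = 2 mg ÷ 100 mL = 0.02 mg/mL = 20 mcg/mL
Rate = 1998 mcg/hr ÷ 20 mcg/mL = 99.9 mL/hr
Volume infused = 99.9 mL/hr × 0.5 hr = 49.95 mL
Volume remaining = 100 − 49.95 = 50.05 mL
Drug remaining = 50.05 mL × 20 mcg/mL = 1001 mcg = 1.001 mg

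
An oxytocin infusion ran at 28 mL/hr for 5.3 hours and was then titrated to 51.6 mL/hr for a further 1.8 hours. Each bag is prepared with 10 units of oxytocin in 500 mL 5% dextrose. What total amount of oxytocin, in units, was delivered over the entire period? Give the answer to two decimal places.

Concentration = 10 units ÷ 500 mL = 0.02 units/mL
Stage 1: 28 mL/hr × 5.3 hr = 148.4 mL → 148.4 mL × 0.02 units/mL = 2.968 units
Stage 2: 51.6 mL/hr × 1.8 hr = 92.88 mL → 92.88 mL × 0.02 units/mL = 1.8576 units
Total = 2.968 + 1.8576 = 4.8256 units

4.83 units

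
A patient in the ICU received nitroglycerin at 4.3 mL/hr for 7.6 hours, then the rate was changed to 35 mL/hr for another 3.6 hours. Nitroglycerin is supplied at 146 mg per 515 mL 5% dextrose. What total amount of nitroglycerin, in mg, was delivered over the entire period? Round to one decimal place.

Concentration = 146 mg ÷ 515 mL = 0.2834951 mg/mL
Stage 1: 4.3 mL/hr × 7.6 hr = 32.68 mL → 32.68 mL × 0.2834951 mg/mL = 9.264621 mg
Stage 2: 35 mL/hr × 3.6 hr = 126 mL → 126 mL × 0.2834951 mg/mL = 35.72039 mg
Total = 9.264621 + 35.72039 = 44.98501 mg

45.0 mg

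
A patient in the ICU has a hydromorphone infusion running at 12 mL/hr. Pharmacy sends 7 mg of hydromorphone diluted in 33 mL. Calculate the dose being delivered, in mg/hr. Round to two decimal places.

2.55 mg/hr

Concentration = 7 mg ÷ 33 mL = 0.2121212 mg/mL
Drug rate = 12 mL/hr × 0.2121212 mg/mL = 2.545455 mg/hr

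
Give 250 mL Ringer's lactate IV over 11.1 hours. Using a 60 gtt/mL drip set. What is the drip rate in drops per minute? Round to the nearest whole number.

23 gtt/min

250 mL ÷ (11.1 hr × 60 = 666 min) = 0.3753754 mL/min
0.3753754 mL/min × 60 gtt/mL = 22.52252 gtt/min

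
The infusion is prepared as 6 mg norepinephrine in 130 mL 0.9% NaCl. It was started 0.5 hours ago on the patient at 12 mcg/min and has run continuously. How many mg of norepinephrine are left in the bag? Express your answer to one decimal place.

5.6 mg

12 mcg/min × 60 min/hr = 720 mcg/hr
Concentration = 6 mg ÷ 130 mL = 0.04615385 mg/mL = 46.15385 mcg/mL
Rate = 720 mcg/hr ÷ 46.15385 mcg/mL = 15.6 mL/hr
Volume infused = 15.6 mL/hr × 0.5 hr = 7.8 mL
Volume remaining = 130 − 7.8 = 122.2 mL
Drug remaining = 122.2 mL × 46.15385 mcg/mL = 5640 mcg = 5.64 mg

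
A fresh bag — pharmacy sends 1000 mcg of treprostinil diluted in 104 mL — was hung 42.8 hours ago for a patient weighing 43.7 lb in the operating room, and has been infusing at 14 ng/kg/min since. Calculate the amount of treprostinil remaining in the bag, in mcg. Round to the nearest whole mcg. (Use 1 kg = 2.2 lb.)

Weight = 43.7 lb ÷ 2.2 lb/kg = 19.86364 kg
Dose = 14 ng/kg/min × 19.86364 kg = 278.0909 ng/min
278.0909 ng/min × 60 min/hr = 16685.45 ng/hr
Concentration = 1000 mcg ÷ 104 mL = 9.615385 mcg/mL = 9615.385 ng/mL
Rate = 16685.45 ng/hr ÷ 9615.385 ng/mL = 1.735287 mL/hr
Volume infused = 1.735287 mL/hr × 42.8 hr = 74.2703 mL
Volume remaining = 104 − 74.2703 = 29.7297 mL
Drug remaining = 29.7297 mL × 9615.385 ng/mL = 285862.5 ng = 285.8625 mcg

286 mcg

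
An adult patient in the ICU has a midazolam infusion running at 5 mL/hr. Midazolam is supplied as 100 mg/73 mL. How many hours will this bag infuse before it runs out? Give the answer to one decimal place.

Duration = 73 mL ÷ 5 mL/hr = 14.6 hr

14.6 hours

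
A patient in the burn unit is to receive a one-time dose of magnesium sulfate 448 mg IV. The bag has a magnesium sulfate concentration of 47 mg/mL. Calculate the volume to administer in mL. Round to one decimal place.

Volume = 448 mg ÷ 47 mg/mL = 9.531915 mL

9.5 mL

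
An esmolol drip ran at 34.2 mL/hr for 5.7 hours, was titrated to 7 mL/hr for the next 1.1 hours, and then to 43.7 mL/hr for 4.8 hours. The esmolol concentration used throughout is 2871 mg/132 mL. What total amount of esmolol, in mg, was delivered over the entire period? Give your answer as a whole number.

8970 mg

Concentration = 2871 mg ÷ 132 mL = 21.75 mg/mL
Stage 1: 34.2 mL/hr × 5.7 hr = 194.94 mL → 194.94 mL × 21.75 mg/mL = 4239.945 mg
Stage 2: 7 mL/hr × 1.1 hr = 7.7 mL → 7.7 mL × 21.75 mg/mL = 167.475 mg
Stage 3: 43.7 mL/hr × 4.8 hr = 209.76 mL → 209.76 mL × 21.75 mg/mL = 4562.28 mg
Total = 4239.945 + 167.475 + 4562.28 = 8969.7 mg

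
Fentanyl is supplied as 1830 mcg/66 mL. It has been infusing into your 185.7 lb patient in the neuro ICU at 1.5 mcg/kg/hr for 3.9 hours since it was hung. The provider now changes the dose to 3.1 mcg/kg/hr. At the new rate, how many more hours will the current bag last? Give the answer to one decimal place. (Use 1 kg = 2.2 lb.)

Initial rate:
Weight = 185.7 lb ÷ 2.2 lb/kg = 84.40909 kg
Dose = 1.5 mcg/kg/hr × 84.40909 kg = 126.6136 mcg/hr
Concentration = 1830 mcg ÷ 66 mL = 27.72727 mcg/mL
Rate = 126.6136 mcg/hr ÷ 27.72727 mcg/mL = 4.566393 mL/hr
Volume infused so far = 4.566393 mL/hr × 3.9 hr = 17.80893 mL
Volume remaining = 66 − 17.80893 = 48.19107 mL
New rate:
Dose = 3.1 mcg/kg/hr × 84.40909 kg = 261.6682 mcg/hr
Rate = 261.6682 mcg/hr ÷ 27.72727 mcg/mL = 9.437213 mL/hr
Time remaining = 48.19107 mL ÷ 9.437213 mL/hr = 5.106493 hr

5.1 hours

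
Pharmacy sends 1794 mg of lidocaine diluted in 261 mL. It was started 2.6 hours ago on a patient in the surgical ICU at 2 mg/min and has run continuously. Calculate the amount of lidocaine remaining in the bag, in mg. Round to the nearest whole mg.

1482 mg

2 mg/min × 60 min/hr = 120 mg/hr
Concentration = 1794 mg ÷ 261 mL = 6.873563 mg/mL
Rate = 120 mg/hr ÷ 6.873563 mg/mL = 17.45819 mL/hr
Volume infused = 17.45819 mL/hr × 2.6 hr = 45.3913 mL
Volume remaining = 261 − 45.3913 = 215.6087 mL
Drug remaining = 215.6087 mL × 6.873563 mg/mL = 1482 mg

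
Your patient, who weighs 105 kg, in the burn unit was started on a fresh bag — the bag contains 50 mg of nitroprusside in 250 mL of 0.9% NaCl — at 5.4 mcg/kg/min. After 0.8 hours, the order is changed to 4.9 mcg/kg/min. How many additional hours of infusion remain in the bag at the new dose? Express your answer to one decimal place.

0.7 hours

Initial rate:
Dose = 5.4 mcg/kg/min × 105 kg = 567 mcg/min
567 mcg/min × 60 min/hr = 34020 mcg/hr
Concentration = 50 mg ÷ 250 mL = 0.2 mg/mL = 200 mcg/mL
Rate = 34020 mcg/hr ÷ 200 mcg/mL = 170.1 mL/hr
Volume infused so far = 170.1 mL/hr × 0.8 hr = 136.08 mL
Volume remaining = 250 − 136.08 = 113.92 mL
New rate:
Dose = 4.9 mcg/kg/min × 105 kg = 514.5 mcg/min
514.5 mcg/min × 60 min/hr = 30870 mcg/hr
Rate = 30870 mcg/hr ÷ 200 mcg/mL = 154.35 mL/hr
Time remaining = 113.92 mL ÷ 154.35 mL/hr = 0.7380628 hr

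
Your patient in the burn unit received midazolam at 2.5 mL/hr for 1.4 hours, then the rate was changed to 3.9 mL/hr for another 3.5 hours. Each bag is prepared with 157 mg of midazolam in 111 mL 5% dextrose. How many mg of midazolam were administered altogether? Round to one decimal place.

Concentration = 157 mg ÷ 111 mL = 1.414414 mg/mL
Stage 1: 2.5 mL/hr × 1.4 hr = 3.5 mL → 3.5 mL × 1.414414 mg/mL = 4.95045 mg
Stage 2: 3.9 mL/hr × 3.5 hr = 13.65 mL → 13.65 mL × 1.414414 mg/mL = 19.30676 mg
Total = 4.95045 + 19.30676 = 24.25721 mg

24.3 mg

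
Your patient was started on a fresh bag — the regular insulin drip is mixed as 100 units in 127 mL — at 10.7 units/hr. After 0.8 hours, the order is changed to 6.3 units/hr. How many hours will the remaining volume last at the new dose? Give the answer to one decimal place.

14.5 hours

Initial rate:
Concentration = 100 units ÷ 127 mL = 0.7874016 units/mL
Rate = 10.7 units/hr ÷ 0.7874016 units/mL = 13.589 mL/hr
Volume infused so far = 13.589 mL/hr × 0.8 hr = 10.8712 mL
Volume remaining = 127 − 10.8712 = 116.1288 mL
New rate:
Rate = 6.3 units/hr ÷ 0.7874016 units/mL = 8.001 mL/hr
Time remaining = 116.1288 mL ÷ 8.001 mL/hr = 14.51429 hr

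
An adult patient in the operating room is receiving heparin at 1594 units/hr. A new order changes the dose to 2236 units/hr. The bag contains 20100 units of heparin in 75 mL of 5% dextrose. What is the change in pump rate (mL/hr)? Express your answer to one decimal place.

At the current dose:
Concentration = 20100 units ÷ 75 mL = 268 units/mL
Rate = 1594 units/hr ÷ 268 units/mL = 5.947761 mL/hr
At the new dose:
Rate = 2236 units/hr ÷ 268 units/mL = 8.343284 mL/hr
Change = 8.343284 − 5.947761 = 2.395522 mL/hr → 2.395522 mL/hr increase

2.4 mL/hr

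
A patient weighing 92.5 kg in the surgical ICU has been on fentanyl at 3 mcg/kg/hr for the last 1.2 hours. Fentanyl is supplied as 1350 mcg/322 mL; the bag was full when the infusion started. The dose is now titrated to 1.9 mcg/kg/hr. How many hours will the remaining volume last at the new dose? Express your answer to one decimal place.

Initial rate:
Dose = 3 mcg/kg/hr × 92.5 kg = 277.5 mcg/hr
Concentration = 1350 mcg ÷ 322 mL = 4.192547 mcg/mL
Rate = 277.5 mcg/hr ÷ 4.192547 mcg/mL = 66.18889 mL/hr
Volume infused so far = 66.18889 mL/hr × 1.2 hr = 79.42667 mL
Volume remaining = 322 − 79.42667 = 242.5733 mL
New rate:
Dose = 1.9 mcg/kg/hr × 92.5 kg = 175.75 mcg/hr
Rate = 175.75 mcg/hr ÷ 4.192547 mcg/mL = 41.91963 mL/hr
Time remaining = 242.5733 mL ÷ 41.91963 mL/hr = 5.786629 hr

5.8 hours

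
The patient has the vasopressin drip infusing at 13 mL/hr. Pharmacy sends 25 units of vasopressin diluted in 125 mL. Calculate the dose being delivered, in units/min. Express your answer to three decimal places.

Concentration = 25 units ÷ 125 mL = 0.2 units/mL
Drug rate = 13 mL/hr × 0.2 units/mL = 2.6 units/hr
2.6 units/hr ÷ 60 min/hr = 0.04333333 units/min

0.043 units/min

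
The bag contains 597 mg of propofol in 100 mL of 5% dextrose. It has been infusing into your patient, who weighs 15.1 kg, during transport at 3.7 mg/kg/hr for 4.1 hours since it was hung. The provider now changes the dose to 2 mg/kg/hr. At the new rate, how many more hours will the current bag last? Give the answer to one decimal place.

Initial rate:
Dose = 3.7 mg/kg/hr × 15.1 kg = 55.87 mg/hr
Concentration = 597 mg ÷ 100 mL = 5.97 mg/mL
Rate = 55.87 mg/hr ÷ 5.97 mg/mL = 9.358459 mL/hr
Volume infused so far = 9.358459 mL/hr × 4.1 hr = 38.36968 mL
Volume remaining = 100 − 38.36968 = 61.63032 mL
New rate:
Dose = 2 mg/kg/hr × 15.1 kg = 30.2 mg/hr
Rate = 30.2 mg/hr ÷ 5.97 mg/mL = 5.058626 mL/hr
Time remaining = 61.63032 mL ÷ 5.058626 mL/hr = 12.18321 hr

12.2 hours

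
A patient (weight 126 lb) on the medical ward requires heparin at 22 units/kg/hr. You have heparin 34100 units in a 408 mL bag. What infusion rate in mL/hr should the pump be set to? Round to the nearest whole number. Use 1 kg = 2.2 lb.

Weight = 126 lb ÷ 2.2 lb/kg = 57.27273 kg
Dose = 22 units/kg/hr × 57.27273 kg = 1260 units/hr
Concentration = 34100 units ÷ 408 mL = 83.57843 units/mL
Rate = 1260 units/hr ÷ 83.57843 units/mL = 15.07566 mL/hr

15 mL/hr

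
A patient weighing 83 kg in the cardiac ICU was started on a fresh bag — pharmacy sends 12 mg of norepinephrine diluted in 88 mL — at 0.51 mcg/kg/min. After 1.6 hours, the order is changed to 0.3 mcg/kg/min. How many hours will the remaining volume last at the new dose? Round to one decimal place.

Initial rate:
Dose = 0.51 mcg/kg/min × 83 kg = 42.33 mcg/min
42.33 mcg/min × 60 min/hr = 2539.8 mcg/hr
Concentration = 12 mg ÷ 88 mL = 0.1363636 mg/mL = 136.3636 mcg/mL
Rate = 2539.8 mcg/hr ÷ 136.3636 mcg/mL = 18.6252 mL/hr
Volume infused so far = 18.6252 mL/hr × 1.6 hr = 29.80032 mL
Volume remaining = 88 − 29.80032 = 58.19968 mL
New rate:
Dose = 0.3 mcg/kg/min × 83 kg = 24.9 mcg/min
24.9 mcg/min × 60 min/hr = 1494 mcg/hr
Rate = 1494 mcg/hr ÷ 136.3636 mcg/mL = 10.956 mL/hr
Time remaining = 58.19968 mL ÷ 10.956 mL/hr = 5.312129 hr

5.3 hours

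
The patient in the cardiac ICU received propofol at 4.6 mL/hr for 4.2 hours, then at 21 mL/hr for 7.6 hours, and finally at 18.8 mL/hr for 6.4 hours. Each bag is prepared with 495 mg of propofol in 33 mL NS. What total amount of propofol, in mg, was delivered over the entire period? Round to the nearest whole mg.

4489 mg

Concentration = 495 mg ÷ 33 mL = 15 mg/mL
Stage 1: 4.6 mL/hr × 4.2 hr = 19.32 mL → 19.32 mL × 15 mg/mL = 289.8 mg
Stage 2: 21 mL/hr × 7.6 hr = 159.6 mL → 159.6 mL × 15 mg/mL = 2394 mg
Stage 3: 18.8 mL/hr × 6.4 hr = 120.32 mL → 120.32 mL × 15 mg/mL = 1804.8 mg
Total = 289.8 + 2394 + 1804.8 = 4488.6 mg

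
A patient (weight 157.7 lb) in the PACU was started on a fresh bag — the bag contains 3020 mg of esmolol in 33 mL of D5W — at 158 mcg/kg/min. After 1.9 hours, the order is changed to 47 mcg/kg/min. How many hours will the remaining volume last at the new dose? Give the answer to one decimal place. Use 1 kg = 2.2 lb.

8.6 hours

Initial rate:
Weight = 157.7 lb ÷ 2.2 lb/kg = 71.68182 kg
Dose = 158 mcg/kg/min × 71.68182 kg = 11325.73 mcg/min
11325.73 mcg/min × 60 min/hr = 679543.6 mcg/hr
Concentration = 3020 mg ÷ 33 mL = 91.51515 mg/mL = 91515.15 mcg/mL
Rate = 679543.6 mcg/hr ÷ 91515.15 mcg/mL = 7.425477 mL/hr
Volume infused so far = 7.425477 mL/hr × 1.9 hr = 14.10841 mL
Volume remaining = 33 − 14.10841 = 18.89159 mL
New rate:
Dose = 47 mcg/kg/min × 71.68182 kg = 3369.045 mcg/min
3369.045 mcg/min × 60 min/hr = 202142.7 mcg/hr
Rate = 202142.7 mcg/hr ÷ 91515.15 mcg/mL = 2.208844 mL/hr
Time remaining = 18.89159 mL ÷ 2.208844 mL/hr = 8.552705 hr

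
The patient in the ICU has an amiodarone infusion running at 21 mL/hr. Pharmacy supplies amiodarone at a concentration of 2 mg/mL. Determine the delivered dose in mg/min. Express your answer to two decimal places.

0.70 mg/min

Drug rate = 21 mL/hr × 2 mg/mL = 42 mg/hr
42 mg/hr ÷ 60 min/hr = 0.7 mg/min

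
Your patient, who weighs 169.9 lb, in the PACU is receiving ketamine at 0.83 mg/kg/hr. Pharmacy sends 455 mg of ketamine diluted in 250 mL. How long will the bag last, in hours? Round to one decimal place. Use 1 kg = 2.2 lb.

Weight = 169.9 lb ÷ 2.2 lb/kg = 77.22727 kg
Dose = 0.83 mg/kg/hr × 77.22727 kg = 64.09864 mg/hr
Concentration = 455 mg ÷ 250 mL = 1.82 mg/mL
Rate = 64.09864 mg/hr ÷ 1.82 mg/mL = 35.21903 mL/hr
Duration = 250 mL ÷ 35.21903 mL/hr = 7.098435 hr

7.1 hours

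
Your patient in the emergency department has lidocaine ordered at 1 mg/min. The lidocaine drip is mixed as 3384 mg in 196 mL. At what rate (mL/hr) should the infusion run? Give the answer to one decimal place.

1 mg/min × 60 min/hr = 60 mg/hr
Concentration = 3384 mg ÷ 196 mL = 17.26531 mg/mL
Rate = 60 mg/hr ÷ 17.26531 mg/mL = 3.475177 mL/hr

3.5 mL/hr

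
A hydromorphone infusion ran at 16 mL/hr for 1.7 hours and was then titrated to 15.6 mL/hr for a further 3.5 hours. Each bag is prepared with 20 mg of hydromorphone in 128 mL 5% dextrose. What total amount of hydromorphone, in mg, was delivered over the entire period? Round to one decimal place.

Concentration = 20 mg ÷ 128 mL = 0.15625 mg/mL
Stage 1: 16 mL/hr × 1.7 hr = 27.2 mL → 27.2 mL × 0.15625 mg/mL = 4.25 mg
Stage 2: 15.6 mL/hr × 3.5 hr = 54.6 mL → 54.6 mL × 0.15625 mg/mL = 8.53125 mg
Total = 4.25 + 8.53125 = 12.78125 mg

12.8 mg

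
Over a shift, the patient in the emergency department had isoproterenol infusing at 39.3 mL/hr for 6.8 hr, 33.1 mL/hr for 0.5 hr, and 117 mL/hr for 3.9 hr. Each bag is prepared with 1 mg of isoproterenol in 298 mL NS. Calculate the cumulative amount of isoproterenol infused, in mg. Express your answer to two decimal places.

2.48 mg

Concentration = 1 mg ÷ 298 mL = 0.003355705 mg/mL
Stage 1: 39.3 mL/hr × 6.8 hr = 267.24 mL → 267.24 mL × 0.003355705 mg/mL = 0.8967785 mg
Stage 2: 33.1 mL/hr × 0.5 hr = 16.55 mL → 16.55 mL × 0.003355705 mg/mL = 0.05553691 mg
Stage 3: 117 mL/hr × 3.9 hr = 456.3 mL → 456.3 mL × 0.003355705 mg/mL = 1.531208 mg
Total = 0.8967785 + 0.05553691 + 1.531208 = 2.483523 mg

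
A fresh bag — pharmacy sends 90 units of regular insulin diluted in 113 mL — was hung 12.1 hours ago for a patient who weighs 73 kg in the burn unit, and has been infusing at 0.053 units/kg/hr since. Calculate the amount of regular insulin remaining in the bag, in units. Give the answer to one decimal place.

43.2 units

Dose = 0.053 units/kg/hr × 73 kg = 3.869 units/hr
Concentration = 90 units ÷ 113 mL = 0.7964602 units/mL
Rate = 3.869 units/hr ÷ 0.7964602 units/mL = 4.857744 mL/hr
Volume infused = 4.857744 mL/hr × 12.1 hr = 58.77871 mL
Volume remaining = 113 − 58.77871 = 54.22129 mL
Drug remaining = 54.22129 mL × 0.7964602 units/mL = 43.1851 units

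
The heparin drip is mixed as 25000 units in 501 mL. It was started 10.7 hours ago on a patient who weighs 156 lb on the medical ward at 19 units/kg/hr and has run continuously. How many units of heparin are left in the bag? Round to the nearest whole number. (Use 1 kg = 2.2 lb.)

10584 units

Weight = 156 lb ÷ 2.2 lb/kg = 70.90909 kg
Dose = 19 units/kg/hr × 70.90909 kg = 1347.273 units/hr
Concentration = 25000 units ÷ 501 mL = 49.9002 units/mL
Rate = 1347.273 units/hr ÷ 49.9002 units/mL = 26.99935 mL/hr
Volume infused = 26.99935 mL/hr × 10.7 hr = 288.893 mL
Volume remaining = 501 − 288.893 = 212.107 mL
Drug remaining = 212.107 mL × 49.9002 units/mL = 10584.18 units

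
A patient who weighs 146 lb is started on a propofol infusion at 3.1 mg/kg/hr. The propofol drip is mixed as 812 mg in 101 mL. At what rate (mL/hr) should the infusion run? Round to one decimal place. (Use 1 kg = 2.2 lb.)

25.6 mL/hr

Weight = 146 lb ÷ 2.2 lb/kg = 66.36364 kg
Dose = 3.1 mg/kg/hr × 66.36364 kg = 205.7273 mg/hr
Concentration = 812 mg ÷ 101 mL = 8.039604 mg/mL
Rate = 205.7273 mg/hr ÷ 8.039604 mg/mL = 25.58923 mL/hr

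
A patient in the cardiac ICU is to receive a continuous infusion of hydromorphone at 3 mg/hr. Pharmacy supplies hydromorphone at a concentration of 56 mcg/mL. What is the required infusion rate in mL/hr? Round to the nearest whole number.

54 mL/hr

Concentration = 56 mcg/mL = 0.056 mg/mL
Rate = 3 mg/hr ÷ 0.056 mg/mL = 53.57143 mL/hr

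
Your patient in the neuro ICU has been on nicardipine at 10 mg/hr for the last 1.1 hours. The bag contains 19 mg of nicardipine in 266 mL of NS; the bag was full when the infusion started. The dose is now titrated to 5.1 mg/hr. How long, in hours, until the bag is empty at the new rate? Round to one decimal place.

Initial rate:
Concentration = 19 mg ÷ 266 mL = 0.07142857 mg/mL
Rate = 10 mg/hr ÷ 0.07142857 mg/mL = 140 mL/hr
Volume infused so far = 140 mL/hr × 1.1 hr = 154 mL
Volume remaining = 266 − 154 = 112 mL
New rate:
Rate = 5.1 mg/hr ÷ 0.07142857 mg/mL = 71.4 mL/hr
Time remaining = 112 mL ÷ 71.4 mL/hr = 1.568627 hr

1.6 hours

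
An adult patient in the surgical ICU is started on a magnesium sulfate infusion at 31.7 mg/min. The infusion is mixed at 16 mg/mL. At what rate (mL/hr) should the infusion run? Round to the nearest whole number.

119 mL/hr

31.7 mg/min × 60 min/hr = 1902 mg/hr
Rate = 1902 mg/hr ÷ 16 mg/mL = 118.875 mL/hr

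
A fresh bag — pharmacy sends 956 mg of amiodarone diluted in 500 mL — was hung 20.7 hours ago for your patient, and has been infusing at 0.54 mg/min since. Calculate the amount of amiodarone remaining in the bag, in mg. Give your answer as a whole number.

0.54 mg/min × 60 min/hr = 32.4 mg/hr
Concentration = 956 mg ÷ 500 mL = 1.912 mg/mL
Rate = 32.4 mg/hr ÷ 1.912 mg/mL = 16.94561 mL/hr
Volume infused = 16.94561 mL/hr × 20.7 hr = 350.7741 mL
Volume remaining = 500 − 350.7741 = 149.2259 mL
Drug remaining = 149.2259 mL × 1.912 mg/mL = 285.32 mg

285 mg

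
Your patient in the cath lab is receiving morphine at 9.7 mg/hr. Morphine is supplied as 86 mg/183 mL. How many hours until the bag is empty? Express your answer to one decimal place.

8.9 hours

Concentration = 86 mg ÷ 183 mL = 0.4699454 mg/mL
Rate = 9.7 mg/hr ÷ 0.4699454 mg/mL = 20.6407 mL/hr
Duration = 183 mL ÷ 20.6407 mL/hr = 8.865979 hr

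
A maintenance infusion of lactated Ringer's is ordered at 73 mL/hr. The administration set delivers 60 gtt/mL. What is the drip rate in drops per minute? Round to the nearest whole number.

73 gtt/min

73 mL/hr ÷ 60 min/hr = 1.216667 mL/min
1.216667 mL/min × 60 gtt/mL = 73 gtt/min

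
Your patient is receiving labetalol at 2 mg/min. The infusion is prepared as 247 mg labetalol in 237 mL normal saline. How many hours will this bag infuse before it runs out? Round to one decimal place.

2 mg/min × 60 min/hr = 120 mg/hr
Concentration = 247 mg ÷ 237 mL = 1.042194 mg/mL
Rate = 120 mg/hr ÷ 1.042194 mg/mL = 115.1417 mL/hr
Duration = 237 mL ÷ 115.1417 mL/hr = 2.058333 hr

2.1 hours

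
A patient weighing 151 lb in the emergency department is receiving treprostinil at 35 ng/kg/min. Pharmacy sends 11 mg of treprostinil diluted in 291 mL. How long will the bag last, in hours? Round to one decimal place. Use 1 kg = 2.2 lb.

Weight = 151 lb ÷ 2.2 lb/kg = 68.63636 kg
Dose = 35 ng/kg/min × 68.63636 kg = 2402.273 ng/min
2402.273 ng/min × 60 min/hr = 144136.4 ng/hr
Concentration = 11 mg ÷ 291 mL = 0.03780069 mg/mL = 37800.69 ng/mL
Rate = 144136.4 ng/hr ÷ 37800.69 ng/mL = 3.813062 mL/hr
Duration = 291 mL ÷ 3.813062 mL/hr = 76.31662 hr

76.3 hours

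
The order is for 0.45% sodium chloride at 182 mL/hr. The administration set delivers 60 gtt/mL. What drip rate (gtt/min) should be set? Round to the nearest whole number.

182 mL/hr ÷ 60 min/hr = 3.033333 mL/min
3.033333 mL/min × 60 gtt/mL = 182 gtt/min

182 gtt/min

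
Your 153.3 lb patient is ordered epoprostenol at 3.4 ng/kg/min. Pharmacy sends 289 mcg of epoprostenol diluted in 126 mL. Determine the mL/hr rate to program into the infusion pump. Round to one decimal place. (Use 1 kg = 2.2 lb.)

Weight = 153.3 lb ÷ 2.2 lb/kg = 69.68182 kg
Dose = 3.4 ng/kg/min × 69.68182 kg = 236.9182 ng/min
236.9182 ng/min × 60 min/hr = 14215.09 ng/hr
Concentration = 289 mcg ÷ 126 mL = 2.293651 mcg/mL = 2293.651 ng/mL
Rate = 14215.09 ng/hr ÷ 2293.651 ng/mL = 6.197583 mL/hr

6.2 mL/hr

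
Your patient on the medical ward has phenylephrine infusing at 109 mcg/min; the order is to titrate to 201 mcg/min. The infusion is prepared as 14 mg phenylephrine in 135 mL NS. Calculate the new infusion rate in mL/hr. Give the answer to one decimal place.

116.3 mL/hr

201 mcg/min × 60 min/hr = 12060 mcg/hr
Concentration = 14 mg ÷ 135 mL = 0.1037037 mg/mL = 103.7037 mcg/mL
Rate = 12060 mcg/hr ÷ 103.7037 mcg/mL = 116.2929 mL/hr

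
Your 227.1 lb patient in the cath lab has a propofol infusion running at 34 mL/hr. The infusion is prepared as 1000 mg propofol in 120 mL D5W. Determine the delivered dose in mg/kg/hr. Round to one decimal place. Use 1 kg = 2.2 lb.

2.7 mg/kg/hr

Weight = 227.1 lb ÷ 2.2 lb/kg = 103.2273 kg
Concentration = 1000 mg ÷ 120 mL = 8.333333 mg/mL
Drug rate = 34 mL/hr × 8.333333 mg/mL = 283.3333 mg/hr
283.3333 mg/hr ÷ 103.2273 kg = 2.744753 mg/kg/hr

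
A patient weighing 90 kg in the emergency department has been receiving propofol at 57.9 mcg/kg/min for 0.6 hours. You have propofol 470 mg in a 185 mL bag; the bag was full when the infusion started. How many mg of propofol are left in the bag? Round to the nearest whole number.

Dose = 57.9 mcg/kg/min × 90 kg = 5211 mcg/min
5211 mcg/min × 60 min/hr = 312660 mcg/hr
Concentration = 470 mg ÷ 185 mL = 2.540541 mg/mL = 2540.541 mcg/mL
Rate = 312660 mcg/hr ÷ 2540.541 mcg/mL = 123.0683 mL/hr
Volume infused = 123.0683 mL/hr × 0.6 hr = 73.84098 mL
Volume remaining = 185 − 73.84098 = 111.159 mL
Drug remaining = 111.159 mL × 2540.541 mcg/mL = 282404 mcg = 282.404 mg

282 mg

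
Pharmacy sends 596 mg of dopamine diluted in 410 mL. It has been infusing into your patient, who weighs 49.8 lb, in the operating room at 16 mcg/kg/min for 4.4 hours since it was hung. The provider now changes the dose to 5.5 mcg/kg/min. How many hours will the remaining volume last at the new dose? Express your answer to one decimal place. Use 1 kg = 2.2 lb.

Initial rate:
Weight = 49.8 lb ÷ 2.2 lb/kg = 22.63636 kg
Dose = 16 mcg/kg/min × 22.63636 kg = 362.1818 mcg/min
362.1818 mcg/min × 60 min/hr = 21730.91 mcg/hr
Concentration = 596 mg ÷ 410 mL = 1.453659 mg/mL = 1453.659 mcg/mL
Rate = 21730.91 mcg/hr ÷ 1453.659 mcg/mL = 14.94912 mL/hr
Volume infused so far = 14.94912 mL/hr × 4.4 hr = 65.77611 mL
Volume remaining = 410 − 65.77611 = 344.2239 mL
New rate:
Dose = 5.5 mcg/kg/min × 22.63636 kg = 124.5 mcg/min
124.5 mcg/min × 60 min/hr = 7470 mcg/hr
Rate = 7470 mcg/hr ÷ 1453.659 mcg/mL = 5.138758 mL/hr
Time remaining = 344.2239 mL ÷ 5.138758 mL/hr = 66.98581 hr

67.0 hours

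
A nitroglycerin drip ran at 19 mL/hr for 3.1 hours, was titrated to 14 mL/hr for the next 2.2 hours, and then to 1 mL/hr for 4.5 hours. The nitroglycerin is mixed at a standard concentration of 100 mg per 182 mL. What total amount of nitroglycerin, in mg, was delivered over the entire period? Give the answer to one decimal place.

Concentration = 100 mg ÷ 182 mL = 0.5494505 mg/mL
Stage 1: 19 mL/hr × 3.1 hr = 58.9 mL → 58.9 mL × 0.5494505 mg/mL = 32.36264 mg
Stage 2: 14 mL/hr × 2.2 hr = 30.8 mL → 30.8 mL × 0.5494505 mg/mL = 16.92308 mg
Stage 3: 1 mL/hr × 4.5 hr = 4.5 mL → 4.5 mL × 0.5494505 mg/mL = 2.472527 mg
Total = 32.36264 + 16.92308 + 2.472527 = 51.75824 mg

51.8 mg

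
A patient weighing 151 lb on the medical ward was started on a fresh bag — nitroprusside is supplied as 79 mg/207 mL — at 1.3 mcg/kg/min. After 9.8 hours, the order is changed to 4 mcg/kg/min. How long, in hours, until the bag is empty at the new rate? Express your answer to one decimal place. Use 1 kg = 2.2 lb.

Initial rate:
Weight = 151 lb ÷ 2.2 lb/kg = 68.63636 kg
Dose = 1.3 mcg/kg/min × 68.63636 kg = 89.22727 mcg/min
89.22727 mcg/min × 60 min/hr = 5353.636 mcg/hr
Concentration = 79 mg ÷ 207 mL = 0.3816425 mg/mL = 381.6425 mcg/mL
Rate = 5353.636 mcg/hr ÷ 381.6425 mcg/mL = 14.02788 mL/hr
Volume infused so far = 14.02788 mL/hr × 9.8 hr = 137.4732 mL
Volume remaining = 207 − 137.4732 = 69.52675 mL
New rate:
Dose = 4 mcg/kg/min × 68.63636 kg = 274.5455 mcg/min
274.5455 mcg/min × 60 min/hr = 16472.73 mcg/hr
Rate = 16472.73 mcg/hr ÷ 381.6425 mcg/mL = 43.16272 mL/hr
Time remaining = 69.52675 mL ÷ 43.16272 mL/hr = 1.610806 hr

1.6 hours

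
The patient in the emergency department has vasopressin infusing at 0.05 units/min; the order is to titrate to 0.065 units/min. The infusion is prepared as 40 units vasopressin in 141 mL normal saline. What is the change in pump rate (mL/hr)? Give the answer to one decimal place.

At the current dose:
0.05 units/min × 60 min/hr = 3 units/hr
Concentration = 40 units ÷ 141 mL = 0.2836879 units/mL
Rate = 3 units/hr ÷ 0.2836879 units/mL = 10.575 mL/hr
At the new dose:
0.065 units/min × 60 min/hr = 3.9 units/hr
Rate = 3.9 units/hr ÷ 0.2836879 units/mL = 13.7475 mL/hr
Change = 13.7475 − 10.575 = 3.1725 mL/hr → 3.1725 mL/hr increase

3.2 mL/hr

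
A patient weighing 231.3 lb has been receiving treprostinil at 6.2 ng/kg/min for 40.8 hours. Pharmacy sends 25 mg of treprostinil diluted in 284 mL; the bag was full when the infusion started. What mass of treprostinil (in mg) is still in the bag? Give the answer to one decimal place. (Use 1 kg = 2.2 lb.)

Weight = 231.3 lb ÷ 2.2 lb/kg = 105.1364 kg
Dose = 6.2 ng/kg/min × 105.1364 kg = 651.8455 ng/min
651.8455 ng/min × 60 min/hr = 39110.73 ng/hr
Concentration = 25 mg ÷ 284 mL = 0.08802817 mg/mL = 88028.17 ng/mL
Rate = 39110.73 ng/hr ÷ 88028.17 ng/mL = 0.4442979 mL/hr
Volume infused = 0.4442979 mL/hr × 40.8 hr = 18.12735 mL
Volume remaining = 284 − 18.12735 = 265.8726 mL
Drug remaining = 265.8726 mL × 88028.17 ng/mL = 23404282 ng = 23.40428 mg

23.4 mg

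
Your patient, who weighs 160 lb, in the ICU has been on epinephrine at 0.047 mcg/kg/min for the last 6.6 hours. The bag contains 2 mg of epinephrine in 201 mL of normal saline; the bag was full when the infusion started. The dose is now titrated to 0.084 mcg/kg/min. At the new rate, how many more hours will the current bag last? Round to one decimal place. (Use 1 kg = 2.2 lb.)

1.8 hours

Initial rate:
Weight = 160 lb ÷ 2.2 lb/kg = 72.72727 kg
Dose = 0.047 mcg/kg/min × 72.72727 kg = 3.418182 mcg/min
3.418182 mcg/min × 60 min/hr = 205.0909 mcg/hr
Concentration = 2 mg ÷ 201 mL = 0.009950249 mg/mL = 9.950249 mcg/mL
Rate = 205.0909 mcg/hr ÷ 9.950249 mcg/mL = 20.61164 mL/hr
Volume infused so far = 20.61164 mL/hr × 6.6 hr = 136.0368 mL
Volume remaining = 201 − 136.0368 = 64.9632 mL
New rate:
Dose = 0.084 mcg/kg/min × 72.72727 kg = 6.109091 mcg/min
6.109091 mcg/min × 60 min/hr = 366.5455 mcg/hr
Rate = 366.5455 mcg/hr ÷ 9.950249 mcg/mL = 36.83782 mL/hr
Time remaining = 64.9632 mL ÷ 36.83782 mL/hr = 1.763492 hr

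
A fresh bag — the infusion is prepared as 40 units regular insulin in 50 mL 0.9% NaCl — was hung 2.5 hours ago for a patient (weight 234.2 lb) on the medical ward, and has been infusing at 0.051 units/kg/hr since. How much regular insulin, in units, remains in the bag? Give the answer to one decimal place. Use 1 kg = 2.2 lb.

26.4 units

Weight = 234.2 lb ÷ 2.2 lb/kg = 106.4545 kg
Dose = 0.051 units/kg/hr × 106.4545 kg = 5.429182 units/hr
Concentration = 40 units ÷ 50 mL = 0.8 units/mL
Rate = 5.429182 units/hr ÷ 0.8 units/mL = 6.786477 mL/hr
Volume infused = 6.786477 mL/hr × 2.5 hr = 16.96619 mL
Volume remaining = 50 − 16.96619 = 33.03381 mL
Drug remaining = 33.03381 mL × 0.8 units/mL = 26.42705 units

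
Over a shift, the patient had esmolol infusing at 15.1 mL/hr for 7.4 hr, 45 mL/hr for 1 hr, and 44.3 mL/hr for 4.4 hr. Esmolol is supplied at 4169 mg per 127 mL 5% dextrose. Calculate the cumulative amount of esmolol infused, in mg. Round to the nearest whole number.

11544 mg

Concentration = 4169 mg ÷ 127 mL = 32.82677 mg/mL
Stage 1: 15.1 mL/hr × 7.4 hr = 111.74 mL → 111.74 mL × 32.82677 mg/mL = 3668.063 mg
Stage 2: 45 mL/hr × 1 hr = 45 mL → 45 mL × 32.82677 mg/mL = 1477.205 mg
Stage 3: 44.3 mL/hr × 4.4 hr = 194.92 mL → 194.92 mL × 32.82677 mg/mL = 6398.594 mg
Total = 3668.063 + 1477.205 + 6398.594 = 11543.86 mg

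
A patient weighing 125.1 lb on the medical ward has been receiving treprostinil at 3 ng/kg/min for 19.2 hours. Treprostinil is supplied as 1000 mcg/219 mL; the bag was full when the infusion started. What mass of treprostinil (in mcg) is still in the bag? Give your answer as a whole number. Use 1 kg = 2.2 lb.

803 mcg

Weight = 125.1 lb ÷ 2.2 lb/kg = 56.86364 kg
Dose = 3 ng/kg/min × 56.86364 kg = 170.5909 ng/min
170.5909 ng/min × 60 min/hr = 10235.45 ng/hr
Concentration = 1000 mcg ÷ 219 mL = 4.56621 mcg/mL = 4566.21 ng/mL
Rate = 10235.45 ng/hr ÷ 4566.21 ng/mL = 2.241565 mL/hr
Volume infused = 2.241565 mL/hr × 19.2 hr = 43.03804 mL
Volume remaining = 219 − 43.03804 = 175.962 mL
Drug remaining = 175.962 mL × 4566.21 ng/mL = 803479.3 ng = 803.4793 mcg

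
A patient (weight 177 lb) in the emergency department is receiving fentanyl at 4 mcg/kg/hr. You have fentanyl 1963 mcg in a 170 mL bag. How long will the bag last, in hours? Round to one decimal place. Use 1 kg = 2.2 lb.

Weight = 177 lb ÷ 2.2 lb/kg = 80.45455 kg
Dose = 4 mcg/kg/hr × 80.45455 kg = 321.8182 mcg/hr
Concentration = 1963 mcg ÷ 170 mL = 11.54706 mcg/mL
Rate = 321.8182 mcg/hr ÷ 11.54706 mcg/mL = 27.87014 mL/hr
Duration = 170 mL ÷ 27.87014 mL/hr = 6.099718 hr

6.1 hours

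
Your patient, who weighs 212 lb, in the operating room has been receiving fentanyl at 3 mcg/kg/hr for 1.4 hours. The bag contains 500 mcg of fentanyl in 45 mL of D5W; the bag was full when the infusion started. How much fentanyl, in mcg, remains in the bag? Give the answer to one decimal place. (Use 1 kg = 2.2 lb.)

Weight = 212 lb ÷ 2.2 lb/kg = 96.36364 kg
Dose = 3 mcg/kg/hr × 96.36364 kg = 289.0909 mcg/hr
Concentration = 500 mcg ÷ 45 mL = 11.11111 mcg/mL
Rate = 289.0909 mcg/hr ÷ 11.11111 mcg/mL = 26.01818 mL/hr
Volume infused = 26.01818 mL/hr × 1.4 hr = 36.42545 mL
Volume remaining = 45 − 36.42545 = 8.574545 mL
Drug remaining = 8.574545 mL × 11.11111 mcg/mL = 95.27273 mcg

95.3 mcg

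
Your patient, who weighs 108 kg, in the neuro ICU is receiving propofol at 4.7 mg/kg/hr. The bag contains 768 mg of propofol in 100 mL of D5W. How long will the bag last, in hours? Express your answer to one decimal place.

1.5 hours

Dose = 4.7 mg/kg/hr × 108 kg = 507.6 mg/hr
Concentration = 768 mg ÷ 100 mL = 7.68 mg/mL
Rate = 507.6 mg/hr ÷ 7.68 mg/mL = 66.09375 mL/hr
Duration = 100 mL ÷ 66.09375 mL/hr = 1.513002 hr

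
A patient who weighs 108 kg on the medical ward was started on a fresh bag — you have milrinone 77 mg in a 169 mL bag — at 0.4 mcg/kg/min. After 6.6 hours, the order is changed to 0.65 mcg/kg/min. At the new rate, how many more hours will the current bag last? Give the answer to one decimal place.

14.2 hours

Initial rate:
Dose = 0.4 mcg/kg/min × 108 kg = 43.2 mcg/min
43.2 mcg/min × 60 min/hr = 2592 mcg/hr
Concentration = 77 mg ÷ 169 mL = 0.4556213 mg/mL = 455.6213 mcg/mL
Rate = 2592 mcg/hr ÷ 455.6213 mcg/mL = 5.688935 mL/hr
Volume infused so far = 5.688935 mL/hr × 6.6 hr = 37.54697 mL
Volume remaining = 169 − 37.54697 = 131.453 mL
New rate:
Dose = 0.65 mcg/kg/min × 108 kg = 70.2 mcg/min
70.2 mcg/min × 60 min/hr = 4212 mcg/hr
Rate = 4212 mcg/hr ÷ 455.6213 mcg/mL = 9.244519 mL/hr
Time remaining = 131.453 mL ÷ 9.244519 mL/hr = 14.21956 hr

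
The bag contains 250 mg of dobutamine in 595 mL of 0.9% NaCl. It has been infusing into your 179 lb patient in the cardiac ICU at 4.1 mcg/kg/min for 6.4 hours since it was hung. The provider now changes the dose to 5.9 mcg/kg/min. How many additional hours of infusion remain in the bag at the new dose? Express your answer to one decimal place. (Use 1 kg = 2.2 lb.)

Initial rate:
Weight = 179 lb ÷ 2.2 lb/kg = 81.36364 kg
Dose = 4.1 mcg/kg/min × 81.36364 kg = 333.5909 mcg/min
333.5909 mcg/min × 60 min/hr = 20015.45 mcg/hr
Concentration = 250 mg ÷ 595 mL = 0.4201681 mg/mL = 420.1681 mcg/mL
Rate = 20015.45 mcg/hr ÷ 420.1681 mcg/mL = 47.63678 mL/hr
Volume infused so far = 47.63678 mL/hr × 6.4 hr = 304.8754 mL
Volume remaining = 595 − 304.8754 = 290.1246 mL
New rate:
Dose = 5.9 mcg/kg/min × 81.36364 kg = 480.0455 mcg/min
480.0455 mcg/min × 60 min/hr = 28802.73 mcg/hr
Rate = 28802.73 mcg/hr ÷ 420.1681 mcg/mL = 68.55049 mL/hr
Time remaining = 290.1246 mL ÷ 68.55049 mL/hr = 4.232276 hr

4.2 hours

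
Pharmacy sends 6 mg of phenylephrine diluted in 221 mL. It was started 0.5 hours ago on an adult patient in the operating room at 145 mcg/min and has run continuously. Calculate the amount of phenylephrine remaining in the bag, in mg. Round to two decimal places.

145 mcg/min × 60 min/hr = 8700 mcg/hr
Concentration = 6 mg ÷ 221 mL = 0.02714932 mg/mL = 27.14932 mcg/mL
Rate = 8700 mcg/hr ÷ 27.14932 mcg/mL = 320.45 mL/hr
Volume infused = 320.45 mL/hr × 0.5 hr = 160.225 mL
Volume remaining = 221 − 160.225 = 60.775 mL
Drug remaining = 60.775 mL × 27.14932 mcg/mL = 1650 mcg = 1.65 mg

1.65 mg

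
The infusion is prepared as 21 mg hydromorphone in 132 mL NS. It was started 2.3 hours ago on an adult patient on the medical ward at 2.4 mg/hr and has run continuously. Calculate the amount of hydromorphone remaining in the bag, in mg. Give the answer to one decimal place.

15.5 mg

Concentration = 21 mg ÷ 132 mL = 0.1590909 mg/mL
Rate = 2.4 mg/hr ÷ 0.1590909 mg/mL = 15.08571 mL/hr
Volume infused = 15.08571 mL/hr × 2.3 hr = 34.69714 mL
Volume remaining = 132 − 34.69714 = 97.30286 mL
Drug remaining = 97.30286 mL × 0.1590909 mg/mL = 15.48 mg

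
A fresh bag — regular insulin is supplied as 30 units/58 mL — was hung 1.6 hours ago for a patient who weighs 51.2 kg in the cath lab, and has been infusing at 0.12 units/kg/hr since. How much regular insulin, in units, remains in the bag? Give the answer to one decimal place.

Dose = 0.12 units/kg/hr × 51.2 kg = 6.144 units/hr
Concentration = 30 units ÷ 58 mL = 0.5172414 units/mL
Rate = 6.144 units/hr ÷ 0.5172414 units/mL = 11.8784 mL/hr
Volume infused = 11.8784 mL/hr × 1.6 hr = 19.00544 mL
Volume remaining = 58 − 19.00544 = 38.99456 mL
Drug remaining = 38.99456 mL × 0.5172414 units/mL = 20.1696 units

20.2 units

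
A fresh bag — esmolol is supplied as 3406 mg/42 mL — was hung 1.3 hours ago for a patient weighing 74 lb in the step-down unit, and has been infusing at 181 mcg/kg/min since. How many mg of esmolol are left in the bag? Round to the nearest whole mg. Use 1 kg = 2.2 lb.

2931 mg

Weight = 74 lb ÷ 2.2 lb/kg = 33.63636 kg
Dose = 181 mcg/kg/min × 33.63636 kg = 6088.182 mcg/min
6088.182 mcg/min × 60 min/hr = 365290.9 mcg/hr
Concentration = 3406 mg ÷ 42 mL = 81.09524 mg/mL = 81095.24 mcg/mL
Rate = 365290.9 mcg/hr ÷ 81095.24 mcg/mL = 4.504468 mL/hr
Volume infused = 4.504468 mL/hr × 1.3 hr = 5.855808 mL
Volume remaining = 42 − 5.855808 = 36.14419 mL
Drug remaining = 36.14419 mL × 81095.24 mcg/mL = 2931122 mcg = 2931.122 mg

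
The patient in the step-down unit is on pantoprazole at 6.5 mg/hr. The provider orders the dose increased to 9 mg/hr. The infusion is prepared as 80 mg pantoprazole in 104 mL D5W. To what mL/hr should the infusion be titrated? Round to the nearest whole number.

Concentration = 80 mg ÷ 104 mL = 0.7692308 mg/mL
Rate = 9 mg/hr ÷ 0.7692308 mg/mL = 11.7 mL/hr

12 mL/hr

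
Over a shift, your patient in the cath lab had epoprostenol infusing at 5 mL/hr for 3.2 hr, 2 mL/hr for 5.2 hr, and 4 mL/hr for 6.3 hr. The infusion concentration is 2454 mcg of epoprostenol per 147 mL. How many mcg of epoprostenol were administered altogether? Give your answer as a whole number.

Concentration = 2454 mcg ÷ 147 mL = 16.69388 mcg/mL
Stage 1: 5 mL/hr × 3.2 hr = 16 mL → 16 mL × 16.69388 mcg/mL = 267.102 mcg
Stage 2: 2 mL/hr × 5.2 hr = 10.4 mL → 10.4 mL × 16.69388 mcg/mL = 173.6163 mcg
Stage 3: 4 mL/hr × 6.3 hr = 25.2 mL → 25.2 mL × 16.69388 mcg/mL = 420.6857 mcg
Total = 267.102 + 173.6163 + 420.6857 = 861.4041 mcg

861 mcg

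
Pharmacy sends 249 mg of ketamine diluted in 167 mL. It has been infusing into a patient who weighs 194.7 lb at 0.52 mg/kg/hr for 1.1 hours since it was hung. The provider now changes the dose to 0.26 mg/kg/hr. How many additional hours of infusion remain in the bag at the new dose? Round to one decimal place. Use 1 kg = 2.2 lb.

8.6 hours

Initial rate:
Weight = 194.7 lb ÷ 2.2 lb/kg = 88.5 kg
Dose = 0.52 mg/kg/hr × 88.5 kg = 46.02 mg/hr
Concentration = 249 mg ÷ 167 mL = 1.491018 mg/mL
Rate = 46.02 mg/hr ÷ 1.491018 mg/mL = 30.86482 mL/hr
Volume infused so far = 30.86482 mL/hr × 1.1 hr = 33.9513 mL
Volume remaining = 167 − 33.9513 = 133.0487 mL
New rate:
Dose = 0.26 mg/kg/hr × 88.5 kg = 23.01 mg/hr
Rate = 23.01 mg/hr ÷ 1.491018 mg/mL = 15.43241 mL/hr
Time remaining = 133.0487 mL ÷ 15.43241 mL/hr = 8.621382 hr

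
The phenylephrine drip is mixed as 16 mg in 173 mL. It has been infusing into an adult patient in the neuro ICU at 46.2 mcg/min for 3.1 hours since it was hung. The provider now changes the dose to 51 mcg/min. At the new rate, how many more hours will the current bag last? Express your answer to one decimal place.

Initial rate:
46.2 mcg/min × 60 min/hr = 2772 mcg/hr
Concentration = 16 mg ÷ 173 mL = 0.09248555 mg/mL = 92.48555 mcg/mL
Rate = 2772 mcg/hr ÷ 92.48555 mcg/mL = 29.97225 mL/hr
Volume infused so far = 29.97225 mL/hr × 3.1 hr = 92.91397 mL
Volume remaining = 173 − 92.91397 = 80.08603 mL
New rate:
51 mcg/min × 60 min/hr = 3060 mcg/hr
Rate = 3060 mcg/hr ÷ 92.48555 mcg/mL = 33.08625 mL/hr
Time remaining = 80.08603 mL ÷ 33.08625 mL/hr = 2.420523 hr

2.4 hours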